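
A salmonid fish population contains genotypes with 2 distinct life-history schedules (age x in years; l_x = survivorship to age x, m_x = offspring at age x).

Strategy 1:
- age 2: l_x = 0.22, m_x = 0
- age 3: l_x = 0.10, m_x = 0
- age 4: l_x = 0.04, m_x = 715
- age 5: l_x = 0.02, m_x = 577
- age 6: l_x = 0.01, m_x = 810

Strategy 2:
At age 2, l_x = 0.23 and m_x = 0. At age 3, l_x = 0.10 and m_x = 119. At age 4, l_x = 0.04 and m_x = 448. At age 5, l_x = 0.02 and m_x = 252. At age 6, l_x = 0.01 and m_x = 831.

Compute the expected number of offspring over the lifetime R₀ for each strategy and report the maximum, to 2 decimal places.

Strategy 1: R₀ = 0.22×0 + 0.10×0 + 0.04×715 + 0.02×577 + 0.01×810 = 48.2400
Strategy 2: R₀ = 0.23×0 + 0.10×119 + 0.04×448 + 0.02×252 + 0.01×831 = 43.1700
Highest R₀: strategy 1 with 48.2400.

48.24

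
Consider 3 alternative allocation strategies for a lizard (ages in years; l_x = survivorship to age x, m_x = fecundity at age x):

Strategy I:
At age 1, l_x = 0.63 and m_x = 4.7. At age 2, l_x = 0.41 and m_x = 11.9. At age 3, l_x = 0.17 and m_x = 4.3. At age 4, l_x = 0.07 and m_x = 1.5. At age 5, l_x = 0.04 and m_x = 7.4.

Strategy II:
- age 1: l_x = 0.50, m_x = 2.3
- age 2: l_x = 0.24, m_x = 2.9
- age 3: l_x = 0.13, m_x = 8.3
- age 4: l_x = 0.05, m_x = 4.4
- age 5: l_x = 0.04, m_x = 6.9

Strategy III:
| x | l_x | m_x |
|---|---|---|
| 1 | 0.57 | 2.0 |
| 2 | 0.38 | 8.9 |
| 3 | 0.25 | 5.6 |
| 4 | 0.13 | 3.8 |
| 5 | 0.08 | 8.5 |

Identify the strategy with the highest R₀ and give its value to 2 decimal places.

8.97

Strategy I: R₀ = 0.63×4.7 + 0.41×11.9 + 0.17×4.3 + 0.07×1.5 + 0.04×7.4 = 8.9720
Strategy II: R₀ = 0.50×2.3 + 0.24×2.9 + 0.13×8.3 + 0.05×4.4 + 0.04×6.9 = 3.4210
Strategy III: R₀ = 0.57×2.0 + 0.38×8.9 + 0.25×5.6 + 0.13×3.8 + 0.08×8.5 = 7.0960
Highest R₀: strategy I with 8.9720.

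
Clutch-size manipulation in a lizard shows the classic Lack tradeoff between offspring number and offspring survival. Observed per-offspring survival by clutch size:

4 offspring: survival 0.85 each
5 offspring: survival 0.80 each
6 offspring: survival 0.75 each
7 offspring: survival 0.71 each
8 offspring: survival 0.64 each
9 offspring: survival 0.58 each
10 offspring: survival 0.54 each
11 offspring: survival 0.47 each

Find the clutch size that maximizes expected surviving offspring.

Expected surviving offspring = c × s(c):
  c=4: 4 × 0.85 = 3.400
  c=5: 5 × 0.80 = 4.000
  c=6: 6 × 0.75 = 4.500
  c=7: 7 × 0.71 = 4.970
  c=8: 8 × 0.64 = 5.120
  c=9: 9 × 0.58 = 5.220
  c=10: 10 × 0.54 = 5.400
  c=11: 11 × 0.47 = 5.170
Maximum at c = 10 (5.400 surviving offspring).

10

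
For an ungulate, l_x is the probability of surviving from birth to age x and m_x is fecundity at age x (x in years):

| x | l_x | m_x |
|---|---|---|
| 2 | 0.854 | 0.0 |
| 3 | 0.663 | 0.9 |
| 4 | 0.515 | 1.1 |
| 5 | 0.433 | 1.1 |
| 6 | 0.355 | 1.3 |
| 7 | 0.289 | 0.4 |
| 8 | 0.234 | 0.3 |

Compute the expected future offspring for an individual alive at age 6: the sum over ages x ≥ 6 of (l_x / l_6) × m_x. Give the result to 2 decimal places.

l_6 = 0.355. Conditional survival from age 6 to x is l_x / l_6.
  x=6: (0.355/0.355) × 1.3 = 1.3000
  x=7: (0.289/0.355) × 0.4 = 0.3256
  x=8: (0.234/0.355) × 0.3 = 0.1977
Sum = 1.3000 + 0.3256 + 0.1977 = 1.8234

1.82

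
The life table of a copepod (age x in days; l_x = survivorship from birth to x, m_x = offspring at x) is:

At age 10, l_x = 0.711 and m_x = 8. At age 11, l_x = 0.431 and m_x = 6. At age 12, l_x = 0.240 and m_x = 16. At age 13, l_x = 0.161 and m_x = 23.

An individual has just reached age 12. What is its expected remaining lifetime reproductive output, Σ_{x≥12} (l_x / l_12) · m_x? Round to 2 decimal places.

l_12 = 0.240. Conditional survival from age 12 to x is l_x / l_12.
  x=12: (0.240/0.240) × 16 = 16.0000
  x=13: (0.161/0.240) × 23 = 15.4292
Sum = 16.0000 + 15.4292 = 31.4292

31.43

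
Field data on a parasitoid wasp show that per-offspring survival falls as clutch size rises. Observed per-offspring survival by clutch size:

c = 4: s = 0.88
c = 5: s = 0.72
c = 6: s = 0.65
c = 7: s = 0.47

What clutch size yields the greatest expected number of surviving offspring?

6

Expected surviving offspring = c × s(c):
  c=4: 4 × 0.88 = 3.520
  c=5: 5 × 0.72 = 3.600
  c=6: 6 × 0.65 = 3.900
  c=7: 7 × 0.47 = 3.290
Maximum at c = 6 (3.900 surviving offspring).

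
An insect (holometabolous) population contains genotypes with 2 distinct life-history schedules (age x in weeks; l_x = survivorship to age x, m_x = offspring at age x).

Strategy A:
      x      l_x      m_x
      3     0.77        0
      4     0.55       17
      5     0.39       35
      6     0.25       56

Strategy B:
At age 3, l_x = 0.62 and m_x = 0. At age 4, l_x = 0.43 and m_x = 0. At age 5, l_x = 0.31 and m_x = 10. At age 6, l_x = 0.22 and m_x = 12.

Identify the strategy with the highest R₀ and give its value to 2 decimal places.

37.00

Strategy A: R₀ = 0.77×0 + 0.55×17 + 0.39×35 + 0.25×56 = 37.0000
Strategy B: R₀ = 0.62×0 + 0.43×0 + 0.31×10 + 0.22×12 = 5.7400
Highest R₀: strategy A with 37.0000.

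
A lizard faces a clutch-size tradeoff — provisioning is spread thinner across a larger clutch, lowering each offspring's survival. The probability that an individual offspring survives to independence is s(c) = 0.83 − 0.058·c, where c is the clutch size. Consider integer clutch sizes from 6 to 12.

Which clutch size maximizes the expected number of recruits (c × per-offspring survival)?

7

Expected recruits = c × s(c):
  c=6: 6 × 0.482 = 2.892
  c=7: 7 × 0.424 = 2.968
  c=8: 8 × 0.366 = 2.928
  c=9: 9 × 0.308 = 2.772
  c=10: 10 × 0.250 = 2.500
  c=11: 11 × 0.192 = 2.112
  c=12: 12 × 0.134 = 1.608
Maximum at c = 7 (2.968 recruits).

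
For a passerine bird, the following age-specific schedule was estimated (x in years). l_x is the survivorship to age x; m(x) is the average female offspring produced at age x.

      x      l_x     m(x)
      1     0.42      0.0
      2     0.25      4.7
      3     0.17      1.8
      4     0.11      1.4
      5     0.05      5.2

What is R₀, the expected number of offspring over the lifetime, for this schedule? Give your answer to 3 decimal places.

R₀ = Σ l_x m(x):
  age 1: 0.42 × 0.0 = 0.0000
  age 2: 0.25 × 4.7 = 1.1750
  age 3: 0.17 × 1.8 = 0.3060
  age 4: 0.11 × 1.4 = 0.1540
  age 5: 0.05 × 5.2 = 0.2600
R₀ = 0.0000 + 1.1750 + 0.3060 + 0.1540 + 0.2600 = 1.8950

1.895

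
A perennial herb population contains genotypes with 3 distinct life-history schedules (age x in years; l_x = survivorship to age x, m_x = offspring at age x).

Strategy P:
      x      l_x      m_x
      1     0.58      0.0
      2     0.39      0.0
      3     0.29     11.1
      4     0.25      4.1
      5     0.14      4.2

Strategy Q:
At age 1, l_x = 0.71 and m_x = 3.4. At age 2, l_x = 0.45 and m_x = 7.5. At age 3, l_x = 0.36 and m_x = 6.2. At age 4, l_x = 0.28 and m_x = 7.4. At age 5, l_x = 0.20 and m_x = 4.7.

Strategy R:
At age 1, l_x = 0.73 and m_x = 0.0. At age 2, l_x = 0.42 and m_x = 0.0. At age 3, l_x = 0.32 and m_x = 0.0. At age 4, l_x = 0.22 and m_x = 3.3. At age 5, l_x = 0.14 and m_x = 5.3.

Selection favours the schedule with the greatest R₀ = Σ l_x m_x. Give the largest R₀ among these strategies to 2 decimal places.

11.03

Strategy P: R₀ = 0.58×0.0 + 0.39×0.0 + 0.29×11.1 + 0.25×4.1 + 0.14×4.2 = 4.8320
Strategy Q: R₀ = 0.71×3.4 + 0.45×7.5 + 0.36×6.2 + 0.28×7.4 + 0.20×4.7 = 11.0330
Strategy R: R₀ = 0.73×0.0 + 0.42×0.0 + 0.32×0.0 + 0.22×3.3 + 0.14×5.3 = 1.4680
Highest R₀: strategy Q with 11.0330.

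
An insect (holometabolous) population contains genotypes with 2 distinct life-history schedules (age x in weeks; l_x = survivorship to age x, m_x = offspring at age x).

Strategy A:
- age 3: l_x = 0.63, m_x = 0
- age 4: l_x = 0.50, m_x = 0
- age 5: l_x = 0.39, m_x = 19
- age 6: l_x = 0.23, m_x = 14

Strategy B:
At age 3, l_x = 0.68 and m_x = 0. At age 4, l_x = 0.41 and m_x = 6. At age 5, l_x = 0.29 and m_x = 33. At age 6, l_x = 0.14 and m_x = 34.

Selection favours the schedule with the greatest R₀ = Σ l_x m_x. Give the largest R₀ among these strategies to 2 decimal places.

Strategy A: R₀ = 0.63×0 + 0.50×0 + 0.39×19 + 0.23×14 = 10.6300
Strategy B: R₀ = 0.68×0 + 0.41×6 + 0.29×33 + 0.14×34 = 16.7900
Highest R₀: strategy B with 16.7900.

16.79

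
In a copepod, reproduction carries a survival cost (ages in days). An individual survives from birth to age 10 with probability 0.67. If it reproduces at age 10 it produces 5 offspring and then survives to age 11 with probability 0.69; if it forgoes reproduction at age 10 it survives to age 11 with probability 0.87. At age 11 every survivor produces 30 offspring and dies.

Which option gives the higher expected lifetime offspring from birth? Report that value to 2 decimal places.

breed at age 10: R₀ = 0.67 × (5 + 0.69 × 30) = 0.67 × 25.7000 = 17.2190
delay to age 11: R₀ = 0.67 × (0.87 × 30) = 0.67 × 26.1000 = 17.4870
Higher: delay to age 11 (17.4870).

17.49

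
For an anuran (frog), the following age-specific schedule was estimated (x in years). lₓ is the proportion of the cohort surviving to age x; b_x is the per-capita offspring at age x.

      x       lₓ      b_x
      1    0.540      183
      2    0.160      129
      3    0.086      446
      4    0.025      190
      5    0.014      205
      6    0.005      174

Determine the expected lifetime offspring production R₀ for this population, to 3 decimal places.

R₀ = Σ lₓ b_x:
  age 1: 0.540 × 183 = 98.8200
  age 2: 0.160 × 129 = 20.6400
  age 3: 0.086 × 446 = 38.3560
  age 4: 0.025 × 190 = 4.7500
  age 5: 0.014 × 205 = 2.8700
  age 6: 0.005 × 174 = 0.8700
R₀ = 98.8200 + 20.6400 + 38.3560 + 4.7500 + 2.8700 + 0.8700 = 166.3060

166.306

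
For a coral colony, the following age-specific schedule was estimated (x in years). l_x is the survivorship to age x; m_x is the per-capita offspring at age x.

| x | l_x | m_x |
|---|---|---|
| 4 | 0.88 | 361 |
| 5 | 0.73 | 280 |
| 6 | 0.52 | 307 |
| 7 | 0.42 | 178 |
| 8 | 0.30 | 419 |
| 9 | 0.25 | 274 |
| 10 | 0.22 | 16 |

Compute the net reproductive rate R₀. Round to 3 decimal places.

R₀ = Σ l_x m_x:
  age 4: 0.88 × 361 = 317.6800
  age 5: 0.73 × 280 = 204.4000
  age 6: 0.52 × 307 = 159.6400
  age 7: 0.42 × 178 = 74.7600
  age 8: 0.30 × 419 = 125.7000
  age 9: 0.25 × 274 = 68.5000
  age 10: 0.22 × 16 = 3.5200
R₀ = 317.6800 + 204.4000 + 159.6400 + 74.7600 + 125.7000 + 68.5000 + 3.5200 = 954.2000

954.200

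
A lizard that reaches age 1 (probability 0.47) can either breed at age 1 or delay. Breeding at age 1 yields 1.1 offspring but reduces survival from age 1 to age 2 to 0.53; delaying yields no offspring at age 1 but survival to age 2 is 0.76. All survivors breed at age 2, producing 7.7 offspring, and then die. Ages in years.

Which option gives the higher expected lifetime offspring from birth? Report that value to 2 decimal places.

breed at age 1: R₀ = 0.47 × (1.1 + 0.53 × 7.7) = 0.47 × 5.1810 = 2.4351
delay to age 2: R₀ = 0.47 × (0.76 × 7.7) = 0.47 × 5.8520 = 2.7504
Higher: delay to age 2 (2.7504).

2.75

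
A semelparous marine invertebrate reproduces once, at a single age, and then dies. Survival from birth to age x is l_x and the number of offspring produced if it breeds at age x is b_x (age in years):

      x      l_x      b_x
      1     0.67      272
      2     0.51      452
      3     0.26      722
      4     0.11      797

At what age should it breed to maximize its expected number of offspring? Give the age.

Expected offspring if breeding at age x = l_x × b_x:
  age 1: 0.67 × 272 = 182.240
  age 2: 0.51 × 452 = 230.520
  age 3: 0.26 × 722 = 187.720
  age 4: 0.11 × 797 = 87.670
Maximum at age 2 (230.520).

2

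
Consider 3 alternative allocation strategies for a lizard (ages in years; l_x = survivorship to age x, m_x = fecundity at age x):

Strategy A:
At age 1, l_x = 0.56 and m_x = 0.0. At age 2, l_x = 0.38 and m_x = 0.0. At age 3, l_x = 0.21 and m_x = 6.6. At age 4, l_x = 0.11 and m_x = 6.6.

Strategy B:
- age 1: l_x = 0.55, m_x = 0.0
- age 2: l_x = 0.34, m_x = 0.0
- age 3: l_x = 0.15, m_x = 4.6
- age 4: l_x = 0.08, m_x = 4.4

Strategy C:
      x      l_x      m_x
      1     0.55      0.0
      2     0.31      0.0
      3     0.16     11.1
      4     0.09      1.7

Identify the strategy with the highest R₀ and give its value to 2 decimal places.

Strategy A: R₀ = 0.56×0.0 + 0.38×0.0 + 0.21×6.6 + 0.11×6.6 = 2.1120
Strategy B: R₀ = 0.55×0.0 + 0.34×0.0 + 0.15×4.6 + 0.08×4.4 = 1.0420
Strategy C: R₀ = 0.55×0.0 + 0.31×0.0 + 0.16×11.1 + 0.09×1.7 = 1.9290
Highest R₀: strategy A with 2.1120.

2.11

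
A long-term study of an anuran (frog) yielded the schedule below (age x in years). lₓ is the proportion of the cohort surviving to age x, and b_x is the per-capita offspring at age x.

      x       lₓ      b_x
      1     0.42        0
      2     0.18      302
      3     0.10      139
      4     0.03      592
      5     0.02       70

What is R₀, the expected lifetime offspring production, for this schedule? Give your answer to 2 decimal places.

R₀ = Σ lₓ b_x:
  age 1: 0.42 × 0 = 0.0000
  age 2: 0.18 × 302 = 54.3600
  age 3: 0.10 × 139 = 13.9000
  age 4: 0.03 × 592 = 17.7600
  age 5: 0.02 × 70 = 1.4000
R₀ = 0.0000 + 54.3600 + 13.9000 + 17.7600 + 1.4000 = 87.4200

87.42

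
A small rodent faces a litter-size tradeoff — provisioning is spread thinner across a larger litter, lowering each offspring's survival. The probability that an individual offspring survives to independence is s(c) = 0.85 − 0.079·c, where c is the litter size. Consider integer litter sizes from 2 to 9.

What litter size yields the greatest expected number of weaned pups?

Expected weaned pups = c × s(c):
  c=2: 2 × 0.692 = 1.384
  c=3: 3 × 0.613 = 1.839
  c=4: 4 × 0.534 = 2.136
  c=5: 5 × 0.455 = 2.275
  c=6: 6 × 0.376 = 2.256
  c=7: 7 × 0.297 = 2.079
  c=8: 8 × 0.218 = 1.744
  c=9: 9 × 0.139 = 1.251
Maximum at c = 5 (2.275 weaned pups).

5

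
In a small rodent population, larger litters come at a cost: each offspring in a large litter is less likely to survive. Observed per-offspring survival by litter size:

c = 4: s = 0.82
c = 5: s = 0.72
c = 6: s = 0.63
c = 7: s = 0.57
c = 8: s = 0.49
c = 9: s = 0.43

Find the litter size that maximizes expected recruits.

Expected recruits = c × s(c):
  c=4: 4 × 0.82 = 3.280
  c=5: 5 × 0.72 = 3.600
  c=6: 6 × 0.63 = 3.780
  c=7: 7 × 0.57 = 3.990
  c=8: 8 × 0.49 = 3.920
  c=9: 9 × 0.43 = 3.870
Maximum at c = 7 (3.990 recruits).

7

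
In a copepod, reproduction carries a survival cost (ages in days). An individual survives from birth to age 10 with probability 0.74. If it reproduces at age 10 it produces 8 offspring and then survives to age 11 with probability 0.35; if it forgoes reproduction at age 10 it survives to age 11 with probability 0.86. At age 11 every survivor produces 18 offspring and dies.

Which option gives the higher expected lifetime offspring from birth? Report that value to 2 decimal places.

11.46

breed at age 10: R₀ = 0.74 × (8 + 0.35 × 18) = 0.74 × 14.3000 = 10.5820
delay to age 11: R₀ = 0.74 × (0.86 × 18) = 0.74 × 15.4800 = 11.4552
Higher: delay to age 11 (11.4552).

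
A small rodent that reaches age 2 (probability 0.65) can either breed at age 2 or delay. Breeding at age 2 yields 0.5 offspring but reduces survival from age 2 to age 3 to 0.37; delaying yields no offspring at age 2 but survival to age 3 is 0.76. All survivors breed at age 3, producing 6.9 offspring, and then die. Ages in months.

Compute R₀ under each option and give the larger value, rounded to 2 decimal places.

breed at age 2: R₀ = 0.65 × (0.5 + 0.37 × 6.9) = 0.65 × 3.0530 = 1.9845
delay to age 3: R₀ = 0.65 × (0.76 × 6.9) = 0.65 × 5.2440 = 3.4086
Higher: delay to age 3 (3.4086).

3.41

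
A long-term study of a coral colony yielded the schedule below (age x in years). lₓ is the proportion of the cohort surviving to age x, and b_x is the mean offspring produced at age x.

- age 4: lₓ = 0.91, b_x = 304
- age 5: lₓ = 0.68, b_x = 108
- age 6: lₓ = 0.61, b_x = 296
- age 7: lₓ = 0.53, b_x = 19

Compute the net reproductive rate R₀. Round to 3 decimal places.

R₀ = Σ lₓ b_x:
  age 4: 0.91 × 304 = 276.6400
  age 5: 0.68 × 108 = 73.4400
  age 6: 0.61 × 296 = 180.5600
  age 7: 0.53 × 19 = 10.0700
R₀ = 276.6400 + 73.4400 + 180.5600 + 10.0700 = 540.7100

540.710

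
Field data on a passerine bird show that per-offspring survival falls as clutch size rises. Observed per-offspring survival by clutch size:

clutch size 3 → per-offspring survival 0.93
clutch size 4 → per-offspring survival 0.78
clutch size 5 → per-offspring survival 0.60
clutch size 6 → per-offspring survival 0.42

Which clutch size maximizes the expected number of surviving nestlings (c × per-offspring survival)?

Expected surviving nestlings = c × s(c):
  c=3: 3 × 0.93 = 2.790
  c=4: 4 × 0.78 = 3.120
  c=5: 5 × 0.60 = 3.000
  c=6: 6 × 0.42 = 2.520
Maximum at c = 4 (3.120 surviving nestlings).

4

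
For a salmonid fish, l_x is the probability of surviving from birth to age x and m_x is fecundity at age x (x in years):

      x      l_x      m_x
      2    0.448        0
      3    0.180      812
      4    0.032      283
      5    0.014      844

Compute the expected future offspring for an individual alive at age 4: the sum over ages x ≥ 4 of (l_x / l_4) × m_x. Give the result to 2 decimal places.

652.25

l_4 = 0.032. Conditional survival from age 4 to x is l_x / l_4.
  x=4: (0.032/0.032) × 283 = 283.0000
  x=5: (0.014/0.032) × 844 = 369.2500
Sum = 283.0000 + 369.2500 = 652.2500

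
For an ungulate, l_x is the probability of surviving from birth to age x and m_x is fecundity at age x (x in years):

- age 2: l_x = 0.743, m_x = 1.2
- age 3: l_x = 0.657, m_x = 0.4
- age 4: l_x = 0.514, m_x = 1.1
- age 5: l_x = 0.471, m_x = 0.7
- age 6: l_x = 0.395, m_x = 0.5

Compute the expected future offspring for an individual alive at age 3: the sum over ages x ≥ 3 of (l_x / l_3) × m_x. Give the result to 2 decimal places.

2.06

l_3 = 0.657. Conditional survival from age 3 to x is l_x / l_3.
  x=3: (0.657/0.657) × 0.4 = 0.4000
  x=4: (0.514/0.657) × 1.1 = 0.8606
  x=5: (0.471/0.657) × 0.7 = 0.5018
  x=6: (0.395/0.657) × 0.5 = 0.3006
Sum = 0.4000 + 0.8606 + 0.5018 + 0.3006 = 2.0630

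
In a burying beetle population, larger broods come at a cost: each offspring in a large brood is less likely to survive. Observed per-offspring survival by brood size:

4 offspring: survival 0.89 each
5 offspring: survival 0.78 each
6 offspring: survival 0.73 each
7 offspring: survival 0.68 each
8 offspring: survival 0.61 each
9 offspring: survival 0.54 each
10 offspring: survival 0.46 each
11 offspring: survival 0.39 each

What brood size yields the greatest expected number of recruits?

Expected recruits = c × s(c):
  c=4: 4 × 0.89 = 3.560
  c=5: 5 × 0.78 = 3.900
  c=6: 6 × 0.73 = 4.380
  c=7: 7 × 0.68 = 4.760
  c=8: 8 × 0.61 = 4.880
  c=9: 9 × 0.54 = 4.860
  c=10: 10 × 0.46 = 4.600
  c=11: 11 × 0.39 = 4.290
Maximum at c = 8 (4.880 recruits).

8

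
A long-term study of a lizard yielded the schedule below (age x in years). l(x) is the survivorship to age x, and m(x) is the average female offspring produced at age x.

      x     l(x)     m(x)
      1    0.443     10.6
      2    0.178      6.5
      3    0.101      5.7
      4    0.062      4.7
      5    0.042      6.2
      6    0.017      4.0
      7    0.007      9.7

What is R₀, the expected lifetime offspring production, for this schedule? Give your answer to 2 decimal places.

7.12

R₀ = Σ l(x) m(x):
  age 1: 0.443 × 10.6 = 4.6958
  age 2: 0.178 × 6.5 = 1.1570
  age 3: 0.101 × 5.7 = 0.5757
  age 4: 0.062 × 4.7 = 0.2914
  age 5: 0.042 × 6.2 = 0.2604
  age 6: 0.017 × 4.0 = 0.0680
  age 7: 0.007 × 9.7 = 0.0679
R₀ = 4.6958 + 1.1570 + 0.5757 + 0.2914 + 0.2604 + 0.0680 + 0.0679 = 7.1162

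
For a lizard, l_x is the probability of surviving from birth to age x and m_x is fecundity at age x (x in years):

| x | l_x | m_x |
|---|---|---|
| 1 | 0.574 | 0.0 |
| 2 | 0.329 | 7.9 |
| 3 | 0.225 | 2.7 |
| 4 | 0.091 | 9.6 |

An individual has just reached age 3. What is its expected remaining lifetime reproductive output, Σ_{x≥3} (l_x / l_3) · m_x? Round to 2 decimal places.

l_3 = 0.225. Conditional survival from age 3 to x is l_x / l_3.
  x=3: (0.225/0.225) × 2.7 = 2.7000
  x=4: (0.091/0.225) × 9.6 = 3.8827
Sum = 2.7000 + 3.8827 = 6.5827

6.58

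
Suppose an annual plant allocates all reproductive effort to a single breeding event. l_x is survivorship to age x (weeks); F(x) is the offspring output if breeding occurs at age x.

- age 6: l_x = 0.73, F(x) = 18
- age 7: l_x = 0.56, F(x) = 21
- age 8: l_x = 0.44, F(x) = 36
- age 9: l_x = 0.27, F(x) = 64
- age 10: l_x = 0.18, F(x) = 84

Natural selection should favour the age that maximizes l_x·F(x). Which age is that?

Expected offspring if breeding at age x = l_x × F(x):
  age 6: 0.73 × 18 = 13.140
  age 7: 0.56 × 21 = 11.760
  age 8: 0.44 × 36 = 15.840
  age 9: 0.27 × 64 = 17.280
  age 10: 0.18 × 84 = 15.120
Maximum at age 9 (17.280).

9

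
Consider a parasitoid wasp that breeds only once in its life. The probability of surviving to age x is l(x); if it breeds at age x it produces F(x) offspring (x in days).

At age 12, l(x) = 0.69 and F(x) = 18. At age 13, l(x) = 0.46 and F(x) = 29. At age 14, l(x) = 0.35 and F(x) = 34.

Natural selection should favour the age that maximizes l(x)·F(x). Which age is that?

Expected offspring if breeding at age x = l(x) × F(x):
  age 12: 0.69 × 18 = 12.420
  age 13: 0.46 × 29 = 13.340
  age 14: 0.35 × 34 = 11.900
Maximum at age 13 (13.340).

13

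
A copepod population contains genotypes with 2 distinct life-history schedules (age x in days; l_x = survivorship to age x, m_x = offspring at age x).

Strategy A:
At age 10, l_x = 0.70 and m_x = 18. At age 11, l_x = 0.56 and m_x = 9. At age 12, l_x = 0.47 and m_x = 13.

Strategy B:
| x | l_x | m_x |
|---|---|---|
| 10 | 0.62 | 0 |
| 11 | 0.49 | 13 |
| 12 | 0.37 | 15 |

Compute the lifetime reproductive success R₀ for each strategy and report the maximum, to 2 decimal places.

23.75

Strategy A: R₀ = 0.70×18 + 0.56×9 + 0.47×13 = 23.7500
Strategy B: R₀ = 0.62×0 + 0.49×13 + 0.37×15 = 11.9200
Highest R₀: strategy A with 23.7500.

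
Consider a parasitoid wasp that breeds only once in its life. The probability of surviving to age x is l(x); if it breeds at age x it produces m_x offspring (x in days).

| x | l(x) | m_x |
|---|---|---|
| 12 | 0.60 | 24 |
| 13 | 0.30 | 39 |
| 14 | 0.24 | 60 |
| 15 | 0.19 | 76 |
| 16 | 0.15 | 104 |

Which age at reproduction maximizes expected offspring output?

16

Expected offspring if breeding at age x = l(x) × m_x:
  age 12: 0.60 × 24 = 14.400
  age 13: 0.30 × 39 = 11.700
  age 14: 0.24 × 60 = 14.400
  age 15: 0.19 × 76 = 14.440
  age 16: 0.15 × 104 = 15.600
Maximum at age 16 (15.600).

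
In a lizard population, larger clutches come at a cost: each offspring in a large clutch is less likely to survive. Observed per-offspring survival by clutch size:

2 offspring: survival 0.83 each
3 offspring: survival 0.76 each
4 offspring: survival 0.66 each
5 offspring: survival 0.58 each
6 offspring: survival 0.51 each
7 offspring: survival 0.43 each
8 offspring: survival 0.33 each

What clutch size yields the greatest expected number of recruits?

6

Expected recruits = c × s(c):
  c=2: 2 × 0.83 = 1.660
  c=3: 3 × 0.76 = 2.280
  c=4: 4 × 0.66 = 2.640
  c=5: 5 × 0.58 = 2.900
  c=6: 6 × 0.51 = 3.060
  c=7: 7 × 0.43 = 3.010
  c=8: 8 × 0.33 = 2.640
Maximum at c = 6 (3.060 recruits).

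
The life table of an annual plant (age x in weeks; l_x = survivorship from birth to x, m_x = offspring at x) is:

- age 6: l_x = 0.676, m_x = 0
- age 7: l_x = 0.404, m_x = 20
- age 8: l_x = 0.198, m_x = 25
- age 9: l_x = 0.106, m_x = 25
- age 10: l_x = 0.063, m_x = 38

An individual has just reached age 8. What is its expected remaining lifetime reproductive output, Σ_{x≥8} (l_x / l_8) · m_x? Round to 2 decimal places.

l_8 = 0.198. Conditional survival from age 8 to x is l_x / l_8.
  x=8: (0.198/0.198) × 25 = 25.0000
  x=9: (0.106/0.198) × 25 = 13.3838
  x=10: (0.063/0.198) × 38 = 12.0909
Sum = 25.0000 + 13.3838 + 12.0909 = 50.4747

50.47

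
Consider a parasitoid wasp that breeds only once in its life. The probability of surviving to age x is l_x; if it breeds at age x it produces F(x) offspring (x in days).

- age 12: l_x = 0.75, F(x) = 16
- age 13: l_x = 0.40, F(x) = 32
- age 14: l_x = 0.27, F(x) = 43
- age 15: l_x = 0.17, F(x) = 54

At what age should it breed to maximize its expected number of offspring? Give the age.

13

Expected offspring if breeding at age x = l_x × F(x):
  age 12: 0.75 × 16 = 12.000
  age 13: 0.40 × 32 = 12.800
  age 14: 0.27 × 43 = 11.610
  age 15: 0.17 × 54 = 9.180
Maximum at age 13 (12.800).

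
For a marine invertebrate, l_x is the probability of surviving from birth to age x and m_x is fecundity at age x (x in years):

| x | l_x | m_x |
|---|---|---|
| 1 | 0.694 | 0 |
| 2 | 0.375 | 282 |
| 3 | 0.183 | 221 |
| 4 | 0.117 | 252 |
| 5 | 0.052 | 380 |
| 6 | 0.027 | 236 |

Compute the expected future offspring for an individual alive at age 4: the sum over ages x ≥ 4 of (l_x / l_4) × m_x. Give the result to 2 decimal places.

l_4 = 0.117. Conditional survival from age 4 to x is l_x / l_4.
  x=4: (0.117/0.117) × 252 = 252.0000
  x=5: (0.052/0.117) × 380 = 168.8889
  x=6: (0.027/0.117) × 236 = 54.4615
Sum = 252.0000 + 168.8889 + 54.4615 = 475.3504

475.35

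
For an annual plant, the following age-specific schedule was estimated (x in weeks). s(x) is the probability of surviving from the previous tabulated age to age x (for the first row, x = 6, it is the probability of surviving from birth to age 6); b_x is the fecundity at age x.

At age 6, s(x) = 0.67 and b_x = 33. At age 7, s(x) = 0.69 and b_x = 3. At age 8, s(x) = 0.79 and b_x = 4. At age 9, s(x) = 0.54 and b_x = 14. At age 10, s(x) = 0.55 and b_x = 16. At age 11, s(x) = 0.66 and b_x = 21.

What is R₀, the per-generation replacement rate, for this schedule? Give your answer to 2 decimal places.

Survivorship from birth: l_x = s_6·s_7·…·s_x.
  l_6 = 0.67000
  l_7 = 0.46230
  l_8 = 0.36522
  l_9 = 0.19722
  l_10 = 0.10847
  l_11 = 0.07159
R₀ = Σ l_x b_x:
  age 6: 0.67000 × 33 = 22.1100
  age 7: 0.46230 × 3 = 1.3869
  age 8: 0.36522 × 4 = 1.4609
  age 9: 0.19722 × 14 = 2.7611
  age 10: 0.10847 × 16 = 1.7355
  age 11: 0.07159 × 21 = 1.5034
R₀ = 22.1100 + 1.3869 + 1.4609 + 2.7611 + 1.7355 + 1.5034 = 30.9578

30.96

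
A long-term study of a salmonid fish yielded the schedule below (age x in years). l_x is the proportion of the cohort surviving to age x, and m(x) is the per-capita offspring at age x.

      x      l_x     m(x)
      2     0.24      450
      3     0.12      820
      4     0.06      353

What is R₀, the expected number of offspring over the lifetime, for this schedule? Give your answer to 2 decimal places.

227.58

R₀ = Σ l_x m(x):
  age 2: 0.24 × 450 = 108.0000
  age 3: 0.12 × 820 = 98.4000
  age 4: 0.06 × 353 = 21.1800
R₀ = 108.0000 + 98.4000 + 21.1800 = 227.5800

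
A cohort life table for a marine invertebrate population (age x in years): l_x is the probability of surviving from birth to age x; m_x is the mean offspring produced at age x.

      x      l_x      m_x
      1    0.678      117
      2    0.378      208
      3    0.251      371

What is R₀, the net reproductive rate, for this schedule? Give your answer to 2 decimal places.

R₀ = Σ l_x m_x:
  age 1: 0.678 × 117 = 79.3260
  age 2: 0.378 × 208 = 78.6240
  age 3: 0.251 × 371 = 93.1210
R₀ = 79.3260 + 78.6240 + 93.1210 = 251.0710

251.07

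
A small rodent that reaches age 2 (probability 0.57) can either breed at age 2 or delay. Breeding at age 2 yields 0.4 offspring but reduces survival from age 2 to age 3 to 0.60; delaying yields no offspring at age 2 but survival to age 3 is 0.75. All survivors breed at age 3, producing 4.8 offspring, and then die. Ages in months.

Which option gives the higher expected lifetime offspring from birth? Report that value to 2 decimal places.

breed at age 2: R₀ = 0.57 × (0.4 + 0.60 × 4.8) = 0.57 × 3.2800 = 1.8696
delay to age 3: R₀ = 0.57 × (0.75 × 4.8) = 0.57 × 3.6000 = 2.0520
Higher: delay to age 3 (2.0520).

2.05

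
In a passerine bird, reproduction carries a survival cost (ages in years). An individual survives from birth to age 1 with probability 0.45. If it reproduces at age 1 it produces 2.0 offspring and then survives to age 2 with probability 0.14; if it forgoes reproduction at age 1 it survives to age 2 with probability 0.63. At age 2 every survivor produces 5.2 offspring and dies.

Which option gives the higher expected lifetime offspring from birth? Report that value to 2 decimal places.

breed at age 1: R₀ = 0.45 × (2.0 + 0.14 × 5.2) = 0.45 × 2.7280 = 1.2276
delay to age 2: R₀ = 0.45 × (0.63 × 5.2) = 0.45 × 3.2760 = 1.4742
Higher: delay to age 2 (1.4742).

1.47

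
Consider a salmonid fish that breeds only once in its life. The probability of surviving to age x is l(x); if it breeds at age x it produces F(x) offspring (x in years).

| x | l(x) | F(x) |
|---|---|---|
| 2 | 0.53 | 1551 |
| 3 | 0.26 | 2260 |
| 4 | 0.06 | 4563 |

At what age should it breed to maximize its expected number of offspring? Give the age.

Expected offspring if breeding at age x = l(x) × F(x):
  age 2: 0.53 × 1551 = 822.030
  age 3: 0.26 × 2260 = 587.600
  age 4: 0.06 × 4563 = 273.780
Maximum at age 2 (822.030).

2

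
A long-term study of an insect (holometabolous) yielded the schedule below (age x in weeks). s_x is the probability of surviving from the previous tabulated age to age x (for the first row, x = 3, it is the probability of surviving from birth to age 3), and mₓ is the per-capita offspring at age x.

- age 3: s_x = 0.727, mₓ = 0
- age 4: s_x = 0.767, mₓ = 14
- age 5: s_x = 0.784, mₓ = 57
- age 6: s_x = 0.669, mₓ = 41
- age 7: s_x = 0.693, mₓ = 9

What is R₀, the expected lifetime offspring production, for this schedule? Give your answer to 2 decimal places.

Survivorship from birth: l_x = s_3·s_4·…·s_x.
  l_3 = 0.72700
  l_4 = 0.55761
  l_5 = 0.43717
  l_6 = 0.29246
  l_7 = 0.20268
R₀ = Σ l_x mₓ:
  age 3: 0.72700 × 0 = 0.0000
  age 4: 0.55761 × 14 = 7.8065
  age 5: 0.43717 × 57 = 24.9187
  age 6: 0.29246 × 41 = 11.9909
  age 7: 0.20268 × 9 = 1.8241
R₀ = 0.0000 + 7.8065 + 24.9187 + 11.9909 + 1.8241 = 46.5402

46.54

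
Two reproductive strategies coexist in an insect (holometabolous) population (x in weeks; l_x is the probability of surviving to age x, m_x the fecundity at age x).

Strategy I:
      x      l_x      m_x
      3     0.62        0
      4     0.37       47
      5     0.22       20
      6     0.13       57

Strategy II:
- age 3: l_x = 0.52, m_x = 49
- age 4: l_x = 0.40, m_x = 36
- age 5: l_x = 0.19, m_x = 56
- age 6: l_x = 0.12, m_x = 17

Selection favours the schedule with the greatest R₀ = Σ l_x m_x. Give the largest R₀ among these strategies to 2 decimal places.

Strategy I: R₀ = 0.62×0 + 0.37×47 + 0.22×20 + 0.13×57 = 29.2000
Strategy II: R₀ = 0.52×49 + 0.40×36 + 0.19×56 + 0.12×17 = 52.5600
Highest R₀: strategy II with 52.5600.

52.56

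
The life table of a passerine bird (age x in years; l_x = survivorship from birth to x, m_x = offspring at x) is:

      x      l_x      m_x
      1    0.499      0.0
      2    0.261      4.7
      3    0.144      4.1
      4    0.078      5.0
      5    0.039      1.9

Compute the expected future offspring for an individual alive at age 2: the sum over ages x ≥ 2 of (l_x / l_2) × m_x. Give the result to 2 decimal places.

8.74

l_2 = 0.261. Conditional survival from age 2 to x is l_x / l_2.
  x=2: (0.261/0.261) × 4.7 = 4.7000
  x=3: (0.144/0.261) × 4.1 = 2.2621
  x=4: (0.078/0.261) × 5.0 = 1.4943
  x=5: (0.039/0.261) × 1.9 = 0.2839
Sum = 4.7000 + 2.2621 + 1.4943 + 0.2839 = 8.7402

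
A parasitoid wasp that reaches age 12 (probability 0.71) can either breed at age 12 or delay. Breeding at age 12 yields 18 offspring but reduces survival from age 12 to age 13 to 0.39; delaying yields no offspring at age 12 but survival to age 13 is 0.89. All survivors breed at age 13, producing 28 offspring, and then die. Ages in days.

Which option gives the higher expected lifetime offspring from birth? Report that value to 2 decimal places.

20.53

breed at age 12: R₀ = 0.71 × (18 + 0.39 × 28) = 0.71 × 28.9200 = 20.5332
delay to age 13: R₀ = 0.71 × (0.89 × 28) = 0.71 × 24.9200 = 17.6932
Higher: breed at age 12 (20.5332).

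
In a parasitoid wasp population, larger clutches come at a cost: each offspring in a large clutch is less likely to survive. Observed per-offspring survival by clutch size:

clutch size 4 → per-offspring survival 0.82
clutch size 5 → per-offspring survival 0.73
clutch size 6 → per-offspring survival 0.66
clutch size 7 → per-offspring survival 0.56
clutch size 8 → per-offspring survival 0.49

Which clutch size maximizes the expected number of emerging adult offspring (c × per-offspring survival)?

Expected emerging adult offspring = c × s(c):
  c=4: 4 × 0.82 = 3.280
  c=5: 5 × 0.73 = 3.650
  c=6: 6 × 0.66 = 3.960
  c=7: 7 × 0.56 = 3.920
  c=8: 8 × 0.49 = 3.920
Maximum at c = 6 (3.960 emerging adult offspring).

6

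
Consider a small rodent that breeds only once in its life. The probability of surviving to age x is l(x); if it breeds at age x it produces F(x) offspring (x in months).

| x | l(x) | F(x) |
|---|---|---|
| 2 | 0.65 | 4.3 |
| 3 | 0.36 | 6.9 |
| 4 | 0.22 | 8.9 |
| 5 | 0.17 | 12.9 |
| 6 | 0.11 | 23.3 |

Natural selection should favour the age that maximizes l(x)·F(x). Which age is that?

Expected offspring if breeding at age x = l(x) × F(x):
  age 2: 0.65 × 4.3 = 2.795
  age 3: 0.36 × 6.9 = 2.484
  age 4: 0.22 × 8.9 = 1.958
  age 5: 0.17 × 12.9 = 2.193
  age 6: 0.11 × 23.3 = 2.563
Maximum at age 2 (2.795).

2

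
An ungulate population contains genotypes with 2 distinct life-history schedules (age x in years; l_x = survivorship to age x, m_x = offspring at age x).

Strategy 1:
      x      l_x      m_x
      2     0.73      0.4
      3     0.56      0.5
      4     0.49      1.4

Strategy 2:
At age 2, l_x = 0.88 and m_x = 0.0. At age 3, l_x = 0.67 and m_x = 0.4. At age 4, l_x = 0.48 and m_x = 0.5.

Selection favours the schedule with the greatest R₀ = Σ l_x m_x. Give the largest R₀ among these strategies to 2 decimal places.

1.26

Strategy 1: R₀ = 0.73×0.4 + 0.56×0.5 + 0.49×1.4 = 1.2580
Strategy 2: R₀ = 0.88×0.0 + 0.67×0.4 + 0.48×0.5 = 0.5080
Highest R₀: strategy 1 with 1.2580.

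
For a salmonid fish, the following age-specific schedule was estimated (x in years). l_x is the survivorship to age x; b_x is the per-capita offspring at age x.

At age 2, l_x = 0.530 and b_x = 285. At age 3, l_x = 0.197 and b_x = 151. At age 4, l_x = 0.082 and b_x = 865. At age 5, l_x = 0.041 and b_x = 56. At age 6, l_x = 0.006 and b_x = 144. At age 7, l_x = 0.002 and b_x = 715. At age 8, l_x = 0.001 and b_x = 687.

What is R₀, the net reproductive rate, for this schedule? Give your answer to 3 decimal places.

257.004

R₀ = Σ l_x b_x:
  age 2: 0.530 × 285 = 151.0500
  age 3: 0.197 × 151 = 29.7470
  age 4: 0.082 × 865 = 70.9300
  age 5: 0.041 × 56 = 2.2960
  age 6: 0.006 × 144 = 0.8640
  age 7: 0.002 × 715 = 1.4300
  age 8: 0.001 × 687 = 0.6870
R₀ = 151.0500 + 29.7470 + 70.9300 + 2.2960 + 0.8640 + 1.4300 + 0.6870 = 257.0040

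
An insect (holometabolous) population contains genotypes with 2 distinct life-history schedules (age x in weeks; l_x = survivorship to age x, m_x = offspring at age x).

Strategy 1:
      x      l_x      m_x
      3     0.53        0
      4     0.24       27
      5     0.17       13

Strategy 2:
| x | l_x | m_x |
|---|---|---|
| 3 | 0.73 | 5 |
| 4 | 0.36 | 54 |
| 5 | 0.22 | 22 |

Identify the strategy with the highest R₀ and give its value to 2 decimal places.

27.93

Strategy 1: R₀ = 0.53×0 + 0.24×27 + 0.17×13 = 8.6900
Strategy 2: R₀ = 0.73×5 + 0.36×54 + 0.22×22 = 27.9300
Highest R₀: strategy 2 with 27.9300.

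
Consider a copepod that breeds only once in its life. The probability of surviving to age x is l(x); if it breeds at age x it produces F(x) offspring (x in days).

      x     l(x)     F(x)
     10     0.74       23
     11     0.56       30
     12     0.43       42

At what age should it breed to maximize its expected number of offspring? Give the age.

12

Expected offspring if breeding at age x = l(x) × F(x):
  age 10: 0.74 × 23 = 17.020
  age 11: 0.56 × 30 = 16.800
  age 12: 0.43 × 42 = 18.060
Maximum at age 12 (18.060).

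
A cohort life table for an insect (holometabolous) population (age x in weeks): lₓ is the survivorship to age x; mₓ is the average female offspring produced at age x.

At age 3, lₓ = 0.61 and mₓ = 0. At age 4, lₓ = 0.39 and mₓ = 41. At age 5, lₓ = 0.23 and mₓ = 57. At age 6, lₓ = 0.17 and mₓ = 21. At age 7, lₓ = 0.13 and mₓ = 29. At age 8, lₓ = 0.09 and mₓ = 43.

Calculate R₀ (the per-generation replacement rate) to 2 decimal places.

40.31

R₀ = Σ lₓ mₓ:
  age 3: 0.61 × 0 = 0.0000
  age 4: 0.39 × 41 = 15.9900
  age 5: 0.23 × 57 = 13.1100
  age 6: 0.17 × 21 = 3.5700
  age 7: 0.13 × 29 = 3.7700
  age 8: 0.09 × 43 = 3.8700
R₀ = 0.0000 + 15.9900 + 13.1100 + 3.5700 + 3.7700 + 3.8700 = 40.3100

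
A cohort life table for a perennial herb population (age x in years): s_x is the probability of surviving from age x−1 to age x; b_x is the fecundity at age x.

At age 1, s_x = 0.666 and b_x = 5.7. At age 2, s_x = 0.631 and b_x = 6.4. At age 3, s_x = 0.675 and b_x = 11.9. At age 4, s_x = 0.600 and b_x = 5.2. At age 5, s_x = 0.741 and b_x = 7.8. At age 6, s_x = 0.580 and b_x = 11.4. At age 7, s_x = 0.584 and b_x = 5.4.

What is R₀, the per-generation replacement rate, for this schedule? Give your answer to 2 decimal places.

12.79

Survivorship from birth: l_x = s_1·s_2·…·s_x.
  l_1 = 0.66600
  l_2 = 0.42025
  l_3 = 0.28367
  l_4 = 0.17020
  l_5 = 0.12612
  l_6 = 0.07315
  l_7 = 0.04272
R₀ = Σ l_x b_x:
  age 1: 0.66600 × 5.7 = 3.7962
  age 2: 0.42025 × 6.4 = 2.6896
  age 3: 0.28367 × 11.9 = 3.3757
  age 4: 0.17020 × 5.2 = 0.8850
  age 5: 0.12612 × 7.8 = 0.9837
  age 6: 0.07315 × 11.4 = 0.8339
  age 7: 0.04272 × 5.4 = 0.2307
R₀ = 3.7962 + 2.6896 + 3.3757 + 0.8850 + 0.9837 + 0.8339 + 0.2307 = 12.7948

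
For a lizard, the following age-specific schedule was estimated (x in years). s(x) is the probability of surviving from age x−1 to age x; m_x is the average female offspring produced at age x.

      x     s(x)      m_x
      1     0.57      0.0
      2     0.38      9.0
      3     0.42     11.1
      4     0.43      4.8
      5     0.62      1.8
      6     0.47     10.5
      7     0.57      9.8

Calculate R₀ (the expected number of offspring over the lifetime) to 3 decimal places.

3.374

Survivorship from birth: l_x = s_1·s_2·…·s_x.
  l_1 = 0.57000
  l_2 = 0.21660
  l_3 = 0.09097
  l_4 = 0.03912
  l_5 = 0.02425
  l_6 = 0.01140
  l_7 = 0.00650
R₀ = Σ l_x m_x:
  age 1: 0.57000 × 0.0 = 0.0000
  age 2: 0.21660 × 9.0 = 1.9494
  age 3: 0.09097 × 11.1 = 1.0098
  age 4: 0.03912 × 4.8 = 0.1878
  age 5: 0.02425 × 1.8 = 0.0437
  age 6: 0.01140 × 10.5 = 0.1197
  age 7: 0.00650 × 9.8 = 0.0637
R₀ = 0.0000 + 1.9494 + 1.0098 + 0.1878 + 0.0437 + 0.1197 + 0.0637 = 3.3740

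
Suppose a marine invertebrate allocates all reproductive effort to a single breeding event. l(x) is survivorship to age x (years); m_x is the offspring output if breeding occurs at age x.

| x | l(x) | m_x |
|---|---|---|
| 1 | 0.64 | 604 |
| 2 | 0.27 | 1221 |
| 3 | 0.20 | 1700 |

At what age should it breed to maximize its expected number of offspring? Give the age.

1

Expected offspring if breeding at age x = l(x) × m_x:
  age 1: 0.64 × 604 = 386.560
  age 2: 0.27 × 1221 = 329.670
  age 3: 0.20 × 1700 = 340.000
Maximum at age 1 (386.560).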